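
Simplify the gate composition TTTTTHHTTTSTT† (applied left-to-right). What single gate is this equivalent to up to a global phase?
S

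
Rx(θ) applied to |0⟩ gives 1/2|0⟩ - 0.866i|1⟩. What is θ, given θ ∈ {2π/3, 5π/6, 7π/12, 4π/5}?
2π/3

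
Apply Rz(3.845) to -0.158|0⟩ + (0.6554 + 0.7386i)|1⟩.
(0.05443 + 0.1483i)|0⟩ + (-0.9192 + 0.3608i)|1⟩

Rz(3.845) = [[e^(−iθ/2), 0], [0, e^(iθ/2)]] with e^(±iθ/2) = cos(θ/2) ± i·sin(θ/2); θ = 3.845, cos(θ/2) ≈ -0.344498, sin(θ/2) ≈ 0.938787.
With a = amp(|0⟩) = -0.158 and b = amp(|1⟩) = (0.6554 + 0.7386i):
new amp(|0⟩) = (-0.344498 - 0.938787i)·a = (0.05443 + 0.1483i)
new amp(|1⟩) = (-0.344498 + 0.938787i)·b = (-0.9192 + 0.3608i)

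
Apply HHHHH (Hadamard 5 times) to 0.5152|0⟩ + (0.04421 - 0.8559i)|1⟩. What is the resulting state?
(0.3956 - 0.6052i)|0⟩ + (0.333 + 0.6052i)|1⟩

H² = I, so H^5 = H: a single Hadamard. With (a, b) = (0.5152, (0.04421 - 0.8559i)), H gives ((a + b)/√2, (a − b)/√2) = ((0.3956 - 0.6052i), (0.333 + 0.6052i)).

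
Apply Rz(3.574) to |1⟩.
(-0.2145 + 0.9767i)|1⟩

Rz(3.574) = [[e^(−iθ/2), 0], [0, e^(iθ/2)]] with e^(±iθ/2) = cos(θ/2) ± i·sin(θ/2); θ = 3.574, cos(θ/2) ≈ -0.214523, sin(θ/2) ≈ 0.976719.
With a = amp(|0⟩) = 0 and b = amp(|1⟩) = 1:
new amp(|0⟩) = (-0.214523 - 0.976719i)·a = 0
new amp(|1⟩) = (-0.214523 + 0.976719i)·b = (-0.2145 + 0.9767i)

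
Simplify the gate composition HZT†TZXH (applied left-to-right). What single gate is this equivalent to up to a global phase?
Z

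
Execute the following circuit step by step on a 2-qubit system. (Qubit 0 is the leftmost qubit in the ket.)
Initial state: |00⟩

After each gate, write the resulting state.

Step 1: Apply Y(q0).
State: i|10⟩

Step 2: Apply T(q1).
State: i|10⟩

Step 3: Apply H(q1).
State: (1/√2)i|10⟩ + (1/√2)i|11⟩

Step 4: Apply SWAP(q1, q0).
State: (1/√2)i|01⟩ + (1/√2)i|11⟩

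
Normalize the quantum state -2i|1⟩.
-i|1⟩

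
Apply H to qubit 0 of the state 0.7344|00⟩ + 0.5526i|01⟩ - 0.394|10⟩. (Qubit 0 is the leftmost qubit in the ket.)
0.2407|00⟩ + 0.3907i|01⟩ + 0.7979|10⟩ + 0.3907i|11⟩

H on qubit 0 mixes each pair of kets that differ only in qubit 0: amplitudes (a, b) of (|…0…⟩, |…1…⟩) become ((a + b)/√2, (a − b)/√2). Kets absent from the input have amplitude 0.
(|00⟩, |10⟩): (a, b) = (0.7344, -0.394) → (0.2407, 0.7979)
(|01⟩, |11⟩): (a, b) = (0.5526i, 0) → (0.3907i, 0.3907i)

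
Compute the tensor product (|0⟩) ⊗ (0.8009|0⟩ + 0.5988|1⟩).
0.8009|00⟩ + 0.5988|01⟩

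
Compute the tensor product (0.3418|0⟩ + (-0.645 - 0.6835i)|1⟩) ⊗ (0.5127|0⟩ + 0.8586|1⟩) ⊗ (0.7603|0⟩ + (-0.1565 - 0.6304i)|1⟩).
0.1332|000⟩ + (-0.02743 - 0.1105i)|001⟩ + 0.2231|010⟩ + (-0.04593 - 0.185i)|011⟩ + (-0.2514 - 0.2664i)|100⟩ + (-0.1692 + 0.2633i)|101⟩ + (-0.4211 - 0.4462i)|110⟩ + (-0.2833 + 0.441i)|111⟩

amp(|b₁b₂…⟩) = product of the factor amplitudes for bits b₁, b₂, …; only kets whose every factor amplitude is nonzero survive.
|000⟩: (0.3418)(0.5127)(0.7603) = 0.1332
|001⟩: (0.3418)(0.5127)(-0.1565 - 0.6304i) = (-0.02743 - 0.1105i)
|010⟩: (0.3418)(0.8586)(0.7603) = 0.2231
|011⟩: (0.3418)(0.8586)(-0.1565 - 0.6304i) = (-0.04593 - 0.185i)
|100⟩: (-0.645 - 0.6835i)(0.5127)(0.7603) = (-0.2514 - 0.2664i)
|101⟩: (-0.645 - 0.6835i)(0.5127)(-0.1565 - 0.6304i) = (-0.1692 + 0.2633i)
|110⟩: (-0.645 - 0.6835i)(0.8586)(0.7603) = (-0.4211 - 0.4462i)
|111⟩: (-0.645 - 0.6835i)(0.8586)(-0.1565 - 0.6304i) = (-0.2833 + 0.441i)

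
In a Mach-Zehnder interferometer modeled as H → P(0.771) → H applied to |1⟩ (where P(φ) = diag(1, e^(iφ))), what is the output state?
(0.1414 - 0.3484i)|0⟩ + (0.8586 + 0.3484i)|1⟩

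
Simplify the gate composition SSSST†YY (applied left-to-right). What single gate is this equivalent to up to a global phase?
T†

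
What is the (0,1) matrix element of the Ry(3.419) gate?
-0.9904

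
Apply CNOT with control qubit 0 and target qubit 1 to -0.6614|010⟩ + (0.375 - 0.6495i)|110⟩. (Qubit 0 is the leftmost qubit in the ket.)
-0.6614|010⟩ + (0.375 - 0.6495i)|100⟩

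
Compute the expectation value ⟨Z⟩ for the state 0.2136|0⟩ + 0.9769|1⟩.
-0.9087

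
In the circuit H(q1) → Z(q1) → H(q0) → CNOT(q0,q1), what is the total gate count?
4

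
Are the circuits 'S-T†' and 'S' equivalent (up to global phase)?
No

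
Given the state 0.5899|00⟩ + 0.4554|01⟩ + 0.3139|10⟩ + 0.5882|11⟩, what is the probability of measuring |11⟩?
0.346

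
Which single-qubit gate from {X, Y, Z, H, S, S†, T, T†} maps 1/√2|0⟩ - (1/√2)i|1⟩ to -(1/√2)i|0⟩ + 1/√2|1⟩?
X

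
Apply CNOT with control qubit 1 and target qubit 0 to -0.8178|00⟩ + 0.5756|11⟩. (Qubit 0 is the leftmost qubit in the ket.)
-0.8178|00⟩ + 0.5756|01⟩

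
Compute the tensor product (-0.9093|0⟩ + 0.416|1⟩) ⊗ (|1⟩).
-0.9093|01⟩ + 0.416|11⟩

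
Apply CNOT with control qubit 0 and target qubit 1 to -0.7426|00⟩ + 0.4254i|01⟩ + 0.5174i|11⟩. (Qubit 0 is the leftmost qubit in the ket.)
-0.7426|00⟩ + 0.4254i|01⟩ + 0.5174i|10⟩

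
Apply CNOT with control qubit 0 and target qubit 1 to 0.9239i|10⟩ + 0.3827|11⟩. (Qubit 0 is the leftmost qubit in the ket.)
0.3827|10⟩ + 0.9239i|11⟩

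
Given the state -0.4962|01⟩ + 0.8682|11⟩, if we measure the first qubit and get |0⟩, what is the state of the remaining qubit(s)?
-|1⟩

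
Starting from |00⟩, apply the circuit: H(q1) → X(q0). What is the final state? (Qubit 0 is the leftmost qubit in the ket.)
1/√2|10⟩ + 1/√2|11⟩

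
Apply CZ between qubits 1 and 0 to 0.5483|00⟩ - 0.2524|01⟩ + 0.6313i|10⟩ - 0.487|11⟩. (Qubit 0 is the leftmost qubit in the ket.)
0.5483|00⟩ - 0.2524|01⟩ + 0.6313i|10⟩ + 0.487|11⟩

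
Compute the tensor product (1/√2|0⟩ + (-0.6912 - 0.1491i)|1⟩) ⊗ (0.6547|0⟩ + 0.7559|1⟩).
0.4629|00⟩ + 0.5345|01⟩ + (-0.4525 - 0.09762i)|10⟩ + (-0.5225 - 0.1127i)|11⟩

amp(|b₁b₂…⟩) = product of the factor amplitudes for bits b₁, b₂, …; only kets whose every factor amplitude is nonzero survive.
|00⟩: (1/√2)(0.6547) = 0.4629
|01⟩: (1/√2)(0.7559) = 0.5345
|10⟩: (-0.6912 - 0.1491i)(0.6547) = (-0.4525 - 0.09762i)
|11⟩: (-0.6912 - 0.1491i)(0.7559) = (-0.5225 - 0.1127i)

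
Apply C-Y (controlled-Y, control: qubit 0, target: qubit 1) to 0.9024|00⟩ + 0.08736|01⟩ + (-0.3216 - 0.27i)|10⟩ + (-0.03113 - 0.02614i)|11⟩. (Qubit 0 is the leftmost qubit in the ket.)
0.9024|00⟩ + 0.08736|01⟩ + (-0.02614 + 0.03113i)|10⟩ + (0.27 - 0.3216i)|11⟩

C-Y leaves the control-|0⟩ kets |00⟩, |01⟩ unchanged and applies Y to qubit 1 on the control-|1⟩ pair (|10⟩, |11⟩).
Y = [[0, -i], [i, 0]].
With a = amp(|10⟩) = (-0.3216 - 0.27i) and b = amp(|11⟩) = (-0.03113 - 0.02614i):
new amp(|10⟩) = (-i)·b = (-0.02614 + 0.03113i)
new amp(|11⟩) = (i)·a = (0.27 - 0.3216i)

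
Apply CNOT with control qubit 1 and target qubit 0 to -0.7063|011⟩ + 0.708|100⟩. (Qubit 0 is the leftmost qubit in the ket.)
0.708|100⟩ - 0.7063|111⟩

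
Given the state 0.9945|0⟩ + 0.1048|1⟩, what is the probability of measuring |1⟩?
0.01098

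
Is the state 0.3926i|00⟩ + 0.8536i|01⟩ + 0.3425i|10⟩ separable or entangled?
Entangled

Writing the state as a|00⟩ + b|01⟩ + c|10⟩ + d|11⟩, it is a product state iff ad − bc = 0.
Here (a, b, c, d) = (0.3926i, 0.8536i, 0.3425i, 0): ad − bc = (0.3926i)(0) − (0.8536i)(0.3425i) = 0.2924 ≠ 0, so the state is entangled.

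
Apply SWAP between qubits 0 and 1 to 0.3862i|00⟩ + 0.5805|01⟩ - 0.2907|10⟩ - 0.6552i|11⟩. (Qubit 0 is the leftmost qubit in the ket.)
0.3862i|00⟩ - 0.2907|01⟩ + 0.5805|10⟩ - 0.6552i|11⟩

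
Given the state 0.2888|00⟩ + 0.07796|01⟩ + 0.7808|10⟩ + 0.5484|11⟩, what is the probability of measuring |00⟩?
0.08341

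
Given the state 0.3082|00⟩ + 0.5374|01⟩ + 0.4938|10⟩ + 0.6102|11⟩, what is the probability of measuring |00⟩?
0.09499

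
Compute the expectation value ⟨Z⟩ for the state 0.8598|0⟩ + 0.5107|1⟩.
0.4784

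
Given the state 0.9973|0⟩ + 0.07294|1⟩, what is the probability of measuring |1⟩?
0.00532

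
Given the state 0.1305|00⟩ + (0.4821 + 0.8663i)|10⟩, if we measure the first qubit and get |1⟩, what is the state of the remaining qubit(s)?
(0.4863 + 0.8738i)|0⟩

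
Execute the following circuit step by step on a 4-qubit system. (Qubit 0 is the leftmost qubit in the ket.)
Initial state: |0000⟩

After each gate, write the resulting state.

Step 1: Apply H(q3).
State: 1/√2|0000⟩ + 1/√2|0001⟩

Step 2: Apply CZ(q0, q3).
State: 1/√2|0000⟩ + 1/√2|0001⟩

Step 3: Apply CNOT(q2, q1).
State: 1/√2|0000⟩ + 1/√2|0001⟩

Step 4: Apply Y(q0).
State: (1/√2)i|1000⟩ + (1/√2)i|1001⟩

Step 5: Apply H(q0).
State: (1/2)i|0000⟩ + (1/2)i|0001⟩ - (1/2)i|1000⟩ - (1/2)i|1001⟩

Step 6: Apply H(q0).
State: (1/√2)i|1000⟩ + (1/√2)i|1001⟩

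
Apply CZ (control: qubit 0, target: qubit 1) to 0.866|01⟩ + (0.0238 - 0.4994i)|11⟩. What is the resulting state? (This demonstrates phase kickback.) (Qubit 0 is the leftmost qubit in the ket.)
0.866|01⟩ + (-0.0238 + 0.4994i)|11⟩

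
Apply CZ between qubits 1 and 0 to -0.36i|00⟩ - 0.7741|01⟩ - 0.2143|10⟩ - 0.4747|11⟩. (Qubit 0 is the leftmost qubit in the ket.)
-0.36i|00⟩ - 0.7741|01⟩ - 0.2143|10⟩ + 0.4747|11⟩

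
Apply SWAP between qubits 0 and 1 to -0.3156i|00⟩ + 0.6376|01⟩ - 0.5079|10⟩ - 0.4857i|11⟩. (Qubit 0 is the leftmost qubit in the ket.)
-0.3156i|00⟩ - 0.5079|01⟩ + 0.6376|10⟩ - 0.4857i|11⟩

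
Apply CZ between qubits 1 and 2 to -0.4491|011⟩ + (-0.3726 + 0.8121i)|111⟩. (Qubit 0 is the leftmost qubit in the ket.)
0.4491|011⟩ + (0.3726 - 0.8121i)|111⟩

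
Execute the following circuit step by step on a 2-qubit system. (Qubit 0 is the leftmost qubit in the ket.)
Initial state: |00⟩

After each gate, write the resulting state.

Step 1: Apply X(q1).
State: |01⟩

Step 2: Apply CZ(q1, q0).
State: |01⟩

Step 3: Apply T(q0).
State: |01⟩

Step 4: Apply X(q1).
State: |00⟩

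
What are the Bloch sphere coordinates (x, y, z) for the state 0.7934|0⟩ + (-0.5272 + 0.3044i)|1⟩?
(-0.8366, 0.483, 0.2589)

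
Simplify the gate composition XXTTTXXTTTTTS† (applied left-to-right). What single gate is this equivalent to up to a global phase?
S†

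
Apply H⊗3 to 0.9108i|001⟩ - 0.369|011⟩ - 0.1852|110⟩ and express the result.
(-0.1959 + 0.322i)|000⟩ + (0.06498 - 0.322i)|001⟩ + (0.1959 + 0.322i)|010⟩ + (-0.06498 - 0.322i)|011⟩ + (-0.06498 + 0.322i)|100⟩ + (0.1959 - 0.322i)|101⟩ + (0.06498 + 0.322i)|110⟩ + (-0.1959 - 0.322i)|111⟩

H⊗3 gives amp(|y⟩) = (1/2√2) Σ_x (−1)^(x·y) amp(|x⟩), where x·y is the number of positions in which both x and y have a 1.
|000⟩: (0.9108i - 0.369 - 0.1852)/(2√2) = (-0.1959 + 0.322i)
|001⟩: (-0.9108i + 0.369 - 0.1852)/(2√2) = (0.06498 - 0.322i)
|010⟩: (0.9108i + 0.369 + 0.1852)/(2√2) = (0.1959 + 0.322i)
|011⟩: (-0.9108i - 0.369 + 0.1852)/(2√2) = (-0.06498 - 0.322i)
|100⟩: (0.9108i - 0.369 + 0.1852)/(2√2) = (-0.06498 + 0.322i)
|101⟩: (-0.9108i + 0.369 + 0.1852)/(2√2) = (0.1959 - 0.322i)
|110⟩: (0.9108i + 0.369 - 0.1852)/(2√2) = (0.06498 + 0.322i)
|111⟩: (-0.9108i - 0.369 - 0.1852)/(2√2) = (-0.1959 - 0.322i)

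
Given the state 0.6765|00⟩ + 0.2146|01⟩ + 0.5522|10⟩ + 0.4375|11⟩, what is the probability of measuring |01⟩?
0.04605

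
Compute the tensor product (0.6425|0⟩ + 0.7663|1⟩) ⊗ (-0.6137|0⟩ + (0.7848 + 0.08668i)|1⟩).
-0.3943|00⟩ + (0.5042 + 0.05569i)|01⟩ - 0.4703|10⟩ + (0.6014 + 0.06642i)|11⟩

amp(|b₁b₂…⟩) = product of the factor amplitudes for bits b₁, b₂, …; only kets whose every factor amplitude is nonzero survive.
|00⟩: (0.6425)(-0.6137) = -0.3943
|01⟩: (0.6425)(0.7848 + 0.08668i) = (0.5042 + 0.05569i)
|10⟩: (0.7663)(-0.6137) = -0.4703
|11⟩: (0.7663)(0.7848 + 0.08668i) = (0.6014 + 0.06642i)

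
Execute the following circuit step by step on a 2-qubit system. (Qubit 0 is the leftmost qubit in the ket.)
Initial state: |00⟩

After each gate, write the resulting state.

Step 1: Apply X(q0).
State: |10⟩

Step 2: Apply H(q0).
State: 1/√2|00⟩ - 1/√2|10⟩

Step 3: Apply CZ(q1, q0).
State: 1/√2|00⟩ - 1/√2|10⟩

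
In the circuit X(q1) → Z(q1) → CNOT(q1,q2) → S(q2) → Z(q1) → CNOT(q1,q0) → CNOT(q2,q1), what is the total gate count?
7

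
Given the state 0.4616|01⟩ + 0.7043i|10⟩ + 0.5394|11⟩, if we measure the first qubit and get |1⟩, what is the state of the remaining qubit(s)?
0.7939i|0⟩ + 0.608|1⟩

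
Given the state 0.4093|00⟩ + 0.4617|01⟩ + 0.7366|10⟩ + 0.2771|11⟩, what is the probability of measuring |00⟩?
0.1675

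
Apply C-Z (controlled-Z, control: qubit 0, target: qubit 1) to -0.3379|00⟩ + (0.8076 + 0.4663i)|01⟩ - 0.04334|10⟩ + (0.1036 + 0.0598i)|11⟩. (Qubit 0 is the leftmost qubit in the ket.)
-0.3379|00⟩ + (0.8076 + 0.4663i)|01⟩ - 0.04334|10⟩ + (-0.1036 - 0.0598i)|11⟩

C-Z leaves the control-|0⟩ kets |00⟩, |01⟩ unchanged and applies Z to qubit 1 on the control-|1⟩ pair (|10⟩, |11⟩).
Z = [[1, 0], [0, -1]].
With a = amp(|10⟩) = -0.04334 and b = amp(|11⟩) = (0.1036 + 0.0598i):
new amp(|10⟩) = (1)·a = -0.04334
new amp(|11⟩) = (-1)·b = (-0.1036 - 0.0598i)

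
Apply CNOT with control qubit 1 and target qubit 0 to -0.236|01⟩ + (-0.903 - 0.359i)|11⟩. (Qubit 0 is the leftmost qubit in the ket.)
(-0.903 - 0.359i)|01⟩ - 0.236|11⟩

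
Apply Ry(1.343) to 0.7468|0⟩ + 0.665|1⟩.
0.1709|0⟩ + 0.9853|1⟩

Ry(1.343) = [[cos(θ/2), −sin(θ/2)], [sin(θ/2), cos(θ/2)]]; θ = 1.343, cos(θ/2) ≈ 0.782889, sin(θ/2) ≈ 0.622161.
With a = amp(|0⟩) = 0.7468 and b = amp(|1⟩) = 0.665:
new amp(|0⟩) = (0.782889)·a + (-0.622161)·b = 0.1709
new amp(|1⟩) = (0.622161)·a + (0.782889)·b = 0.9853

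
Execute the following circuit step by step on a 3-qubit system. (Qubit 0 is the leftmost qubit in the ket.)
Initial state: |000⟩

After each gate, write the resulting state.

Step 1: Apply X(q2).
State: |001⟩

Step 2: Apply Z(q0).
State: |001⟩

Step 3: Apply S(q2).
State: i|001⟩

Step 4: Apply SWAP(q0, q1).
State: i|001⟩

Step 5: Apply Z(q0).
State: i|001⟩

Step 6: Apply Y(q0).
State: -|101⟩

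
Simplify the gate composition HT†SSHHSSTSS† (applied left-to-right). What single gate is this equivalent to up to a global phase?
H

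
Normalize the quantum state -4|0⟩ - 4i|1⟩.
-1/√2|0⟩ - (1/√2)i|1⟩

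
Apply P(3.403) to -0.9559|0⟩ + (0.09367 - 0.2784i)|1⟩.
-0.9559|0⟩ + (-0.1624 + 0.2447i)|1⟩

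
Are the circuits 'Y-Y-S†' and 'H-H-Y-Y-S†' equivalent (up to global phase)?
Yes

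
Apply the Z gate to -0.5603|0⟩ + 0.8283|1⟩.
-0.5603|0⟩ - 0.8283|1⟩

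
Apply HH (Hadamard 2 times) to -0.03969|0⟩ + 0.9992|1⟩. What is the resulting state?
-0.03969|0⟩ + 0.9992|1⟩

H² = I, so an even number of Hadamards cancels: H^2 = I and the state is unchanged.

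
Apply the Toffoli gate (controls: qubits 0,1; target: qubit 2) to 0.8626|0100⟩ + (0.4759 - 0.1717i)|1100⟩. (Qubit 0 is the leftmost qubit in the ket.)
0.8626|0100⟩ + (0.4759 - 0.1717i)|1110⟩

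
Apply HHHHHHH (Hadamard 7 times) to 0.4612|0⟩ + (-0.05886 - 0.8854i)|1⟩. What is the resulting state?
(0.2845 - 0.6261i)|0⟩ + (0.3677 + 0.6261i)|1⟩

H² = I, so H^7 = H: a single Hadamard. With (a, b) = (0.4612, (-0.05886 - 0.8854i)), H gives ((a + b)/√2, (a − b)/√2) = ((0.2845 - 0.6261i), (0.3677 + 0.6261i)).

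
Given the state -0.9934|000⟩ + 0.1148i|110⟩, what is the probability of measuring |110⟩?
0.01318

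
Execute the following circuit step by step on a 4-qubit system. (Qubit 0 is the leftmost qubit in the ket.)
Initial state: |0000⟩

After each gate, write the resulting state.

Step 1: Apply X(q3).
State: |0001⟩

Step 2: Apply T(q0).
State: |0001⟩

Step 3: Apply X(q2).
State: |0011⟩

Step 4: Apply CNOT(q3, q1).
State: |0111⟩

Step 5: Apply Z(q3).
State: -|0111⟩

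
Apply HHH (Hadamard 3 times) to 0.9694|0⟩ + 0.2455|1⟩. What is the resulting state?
0.8591|0⟩ + 0.5119|1⟩

H² = I, so H^3 = H: a single Hadamard. With (a, b) = (0.9694, 0.2455), H gives ((a + b)/√2, (a − b)/√2) = (0.8591, 0.5119).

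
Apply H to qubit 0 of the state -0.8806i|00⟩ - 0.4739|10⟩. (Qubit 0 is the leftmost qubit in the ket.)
(-0.3351 - 0.6227i)|00⟩ + (0.3351 - 0.6227i)|10⟩

H on qubit 0 mixes each pair of kets that differ only in qubit 0: amplitudes (a, b) of (|…0…⟩, |…1…⟩) become ((a + b)/√2, (a − b)/√2). Kets absent from the input have amplitude 0.
(|00⟩, |10⟩): (a, b) = (-0.8806i, -0.4739) → ((-0.3351 - 0.6227i), (0.3351 - 0.6227i))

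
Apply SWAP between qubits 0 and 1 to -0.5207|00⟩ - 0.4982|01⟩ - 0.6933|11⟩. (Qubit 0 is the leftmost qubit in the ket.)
-0.5207|00⟩ - 0.4982|10⟩ - 0.6933|11⟩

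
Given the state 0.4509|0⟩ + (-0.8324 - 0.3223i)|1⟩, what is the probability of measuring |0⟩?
0.2033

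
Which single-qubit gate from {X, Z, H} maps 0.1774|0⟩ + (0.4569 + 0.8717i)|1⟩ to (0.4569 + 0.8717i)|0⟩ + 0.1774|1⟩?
X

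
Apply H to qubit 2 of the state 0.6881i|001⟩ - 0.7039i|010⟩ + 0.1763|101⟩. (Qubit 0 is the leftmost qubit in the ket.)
0.4866i|000⟩ - 0.4866i|001⟩ - 0.4977i|010⟩ - 0.4977i|011⟩ + 0.1247|100⟩ - 0.1247|101⟩

H on qubit 2 mixes each pair of kets that differ only in qubit 2: amplitudes (a, b) of (|…0…⟩, |…1…⟩) become ((a + b)/√2, (a − b)/√2). Kets absent from the input have amplitude 0.
(|000⟩, |001⟩): (a, b) = (0, 0.6881i) → (0.4866i, -0.4866i)
(|010⟩, |011⟩): (a, b) = (-0.7039i, 0) → (-0.4977i, -0.4977i)
(|100⟩, |101⟩): (a, b) = (0, 0.1763) → (0.1247, -0.1247)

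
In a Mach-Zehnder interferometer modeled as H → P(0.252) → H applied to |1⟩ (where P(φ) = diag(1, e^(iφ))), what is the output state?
(0.01579 - 0.1247i)|0⟩ + (0.9842 + 0.1247i)|1⟩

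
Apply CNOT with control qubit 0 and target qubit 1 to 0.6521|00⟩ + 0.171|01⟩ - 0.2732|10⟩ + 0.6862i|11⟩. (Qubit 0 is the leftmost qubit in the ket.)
0.6521|00⟩ + 0.171|01⟩ + 0.6862i|10⟩ - 0.2732|11⟩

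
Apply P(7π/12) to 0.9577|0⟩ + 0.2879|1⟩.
0.9577|0⟩ + (-0.07451 + 0.2781i)|1⟩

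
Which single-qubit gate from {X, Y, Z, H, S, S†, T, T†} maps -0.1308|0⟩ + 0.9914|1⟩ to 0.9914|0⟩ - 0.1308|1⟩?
X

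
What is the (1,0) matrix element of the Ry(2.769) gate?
0.9827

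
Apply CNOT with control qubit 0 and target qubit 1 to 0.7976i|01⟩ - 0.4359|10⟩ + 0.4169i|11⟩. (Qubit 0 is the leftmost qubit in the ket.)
0.7976i|01⟩ + 0.4169i|10⟩ - 0.4359|11⟩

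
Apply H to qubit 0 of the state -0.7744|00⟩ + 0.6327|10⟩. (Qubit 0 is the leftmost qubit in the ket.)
-0.1002|00⟩ - 0.995|10⟩

H on qubit 0 mixes each pair of kets that differ only in qubit 0: amplitudes (a, b) of (|…0…⟩, |…1…⟩) become ((a + b)/√2, (a − b)/√2). Kets absent from the input have amplitude 0.
(|00⟩, |10⟩): (a, b) = (-0.7744, 0.6327) → (-0.1002, -0.995)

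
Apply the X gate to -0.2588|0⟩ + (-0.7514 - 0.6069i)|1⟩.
(-0.7514 - 0.6069i)|0⟩ - 0.2588|1⟩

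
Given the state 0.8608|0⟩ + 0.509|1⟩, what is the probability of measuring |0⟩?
0.741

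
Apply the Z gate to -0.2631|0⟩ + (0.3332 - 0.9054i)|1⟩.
-0.2631|0⟩ + (-0.3332 + 0.9054i)|1⟩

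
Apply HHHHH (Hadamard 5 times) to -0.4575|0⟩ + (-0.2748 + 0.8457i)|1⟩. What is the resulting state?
(-0.5178 + 0.598i)|0⟩ + (-0.1292 - 0.598i)|1⟩

H² = I, so H^5 = H: a single Hadamard. With (a, b) = (-0.4575, (-0.2748 + 0.8457i)), H gives ((a + b)/√2, (a − b)/√2) = ((-0.5178 + 0.598i), (-0.1292 - 0.598i)).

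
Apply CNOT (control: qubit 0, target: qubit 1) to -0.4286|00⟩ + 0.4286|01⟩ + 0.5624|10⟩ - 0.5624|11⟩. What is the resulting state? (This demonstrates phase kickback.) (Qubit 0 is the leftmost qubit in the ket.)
-0.4286|00⟩ + 0.4286|01⟩ - 0.5624|10⟩ + 0.5624|11⟩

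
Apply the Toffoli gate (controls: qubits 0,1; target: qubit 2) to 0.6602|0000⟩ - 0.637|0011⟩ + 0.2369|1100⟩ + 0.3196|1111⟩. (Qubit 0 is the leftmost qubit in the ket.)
0.6602|0000⟩ - 0.637|0011⟩ + 0.3196|1101⟩ + 0.2369|1110⟩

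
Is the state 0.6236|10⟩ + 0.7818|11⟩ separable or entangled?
Separable

Writing the state as a|00⟩ + b|01⟩ + c|10⟩ + d|11⟩, it is a product state iff ad − bc = 0.
Here (a, b, c, d) = (0, 0, 0.6236, 0.7818): ad − bc = (0)(0.7818) − (0)(0.6236) = 0, so the state is separable.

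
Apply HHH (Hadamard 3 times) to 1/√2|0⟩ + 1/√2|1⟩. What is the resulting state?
|0⟩

H² = I, so H^3 = H: a single Hadamard. With (a, b) = (1/√2, 1/√2), H gives ((a + b)/√2, (a − b)/√2) = (1, 0).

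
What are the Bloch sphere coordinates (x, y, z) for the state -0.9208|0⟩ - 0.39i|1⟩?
(0, 0.7182, 0.6958)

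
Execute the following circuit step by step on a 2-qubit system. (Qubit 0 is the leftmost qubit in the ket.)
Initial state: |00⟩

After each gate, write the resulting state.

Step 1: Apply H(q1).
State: 1/√2|00⟩ + 1/√2|01⟩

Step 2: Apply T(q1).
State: 1/√2|00⟩ + (1/2 + (1/2)i)|01⟩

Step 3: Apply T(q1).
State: 1/√2|00⟩ + (1/√2)i|01⟩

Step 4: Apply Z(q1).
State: 1/√2|00⟩ - (1/√2)i|01⟩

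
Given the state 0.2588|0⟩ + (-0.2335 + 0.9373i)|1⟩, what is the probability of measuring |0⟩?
0.06698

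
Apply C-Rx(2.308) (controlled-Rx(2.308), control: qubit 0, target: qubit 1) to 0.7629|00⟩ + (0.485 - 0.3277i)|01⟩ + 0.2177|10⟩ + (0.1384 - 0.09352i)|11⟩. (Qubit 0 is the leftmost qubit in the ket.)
0.7629|00⟩ + (0.485 - 0.3277i)|01⟩ + (0.002618 - 0.1266i)|10⟩ + (0.05603 - 0.2369i)|11⟩

C-Rx(2.308) leaves the control-|0⟩ kets |00⟩, |01⟩ unchanged and applies Rx(2.308) to qubit 1 on the control-|1⟩ pair (|10⟩, |11⟩).
Rx(2.308) = [[cos(θ/2), −i·sin(θ/2)], [−i·sin(θ/2), cos(θ/2)]]; θ = 2.308, cos(θ/2) ≈ 0.404833, sin(θ/2) ≈ 0.914391.
With a = amp(|10⟩) = 0.2177 and b = amp(|11⟩) = (0.1384 - 0.09352i):
new amp(|10⟩) = (0.404833)·a + (-0.914391i)·b = (0.002618 - 0.1266i)
new amp(|11⟩) = (-0.914391i)·a + (0.404833)·b = (0.05603 - 0.2369i)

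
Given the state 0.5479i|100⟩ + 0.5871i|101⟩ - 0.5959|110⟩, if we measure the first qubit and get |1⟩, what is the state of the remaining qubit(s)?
0.5479i|00⟩ + 0.5871i|01⟩ - 0.5959|10⟩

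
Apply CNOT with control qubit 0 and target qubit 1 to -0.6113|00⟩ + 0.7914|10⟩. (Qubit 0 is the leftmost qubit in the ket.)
-0.6113|00⟩ + 0.7914|11⟩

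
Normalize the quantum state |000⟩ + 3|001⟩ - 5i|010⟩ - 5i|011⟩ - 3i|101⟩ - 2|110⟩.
0.117|000⟩ + 0.3511|001⟩ - 0.5852i|010⟩ - 0.5852i|011⟩ - 0.3511i|101⟩ - 0.2341|110⟩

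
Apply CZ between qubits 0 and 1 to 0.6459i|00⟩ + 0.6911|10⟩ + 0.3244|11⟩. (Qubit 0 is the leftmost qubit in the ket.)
0.6459i|00⟩ + 0.6911|10⟩ - 0.3244|11⟩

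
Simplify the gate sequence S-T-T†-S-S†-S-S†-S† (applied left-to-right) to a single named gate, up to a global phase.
I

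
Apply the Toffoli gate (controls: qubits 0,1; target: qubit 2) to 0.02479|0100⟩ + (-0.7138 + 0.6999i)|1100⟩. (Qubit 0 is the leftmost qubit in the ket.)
0.02479|0100⟩ + (-0.7138 + 0.6999i)|1110⟩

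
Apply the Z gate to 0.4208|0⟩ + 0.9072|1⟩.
0.4208|0⟩ - 0.9072|1⟩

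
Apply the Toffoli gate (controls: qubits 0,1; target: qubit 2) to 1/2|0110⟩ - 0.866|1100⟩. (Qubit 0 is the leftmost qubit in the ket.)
1/2|0110⟩ - 0.866|1110⟩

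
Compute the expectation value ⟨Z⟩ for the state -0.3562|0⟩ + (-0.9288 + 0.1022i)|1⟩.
-0.7462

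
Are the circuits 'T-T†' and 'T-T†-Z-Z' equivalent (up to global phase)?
Yes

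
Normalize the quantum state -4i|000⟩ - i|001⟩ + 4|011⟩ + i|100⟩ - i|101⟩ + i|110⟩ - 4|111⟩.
-0.5547i|000⟩ - 0.1387i|001⟩ + 0.5547|011⟩ + 0.1387i|100⟩ - 0.1387i|101⟩ + 0.1387i|110⟩ - 0.5547|111⟩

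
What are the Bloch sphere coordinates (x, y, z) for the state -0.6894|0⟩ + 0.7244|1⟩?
(-0.9988, 0, -0.04948)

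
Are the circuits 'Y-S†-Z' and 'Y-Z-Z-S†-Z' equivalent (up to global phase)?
Yes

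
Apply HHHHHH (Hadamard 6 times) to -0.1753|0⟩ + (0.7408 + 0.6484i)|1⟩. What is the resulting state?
-0.1753|0⟩ + (0.7408 + 0.6484i)|1⟩

H² = I, so an even number of Hadamards cancels: H^6 = I and the state is unchanged.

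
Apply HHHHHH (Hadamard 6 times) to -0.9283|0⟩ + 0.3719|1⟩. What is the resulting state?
-0.9283|0⟩ + 0.3719|1⟩

H² = I, so an even number of Hadamards cancels: H^6 = I and the state is unchanged.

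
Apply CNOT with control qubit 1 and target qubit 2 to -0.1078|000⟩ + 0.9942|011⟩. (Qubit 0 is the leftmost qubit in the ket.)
-0.1078|000⟩ + 0.9942|010⟩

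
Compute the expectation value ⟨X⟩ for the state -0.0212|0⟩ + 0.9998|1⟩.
-0.04239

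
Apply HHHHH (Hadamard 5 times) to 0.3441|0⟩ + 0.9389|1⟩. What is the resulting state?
0.9072|0⟩ - 0.4206|1⟩

H² = I, so H^5 = H: a single Hadamard. With (a, b) = (0.3441, 0.9389), H gives ((a + b)/√2, (a − b)/√2) = (0.9072, -0.4206).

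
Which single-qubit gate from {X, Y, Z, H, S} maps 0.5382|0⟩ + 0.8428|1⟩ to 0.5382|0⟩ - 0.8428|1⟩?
Z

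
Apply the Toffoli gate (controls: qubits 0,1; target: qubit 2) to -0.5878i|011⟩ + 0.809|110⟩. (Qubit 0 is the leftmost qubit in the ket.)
-0.5878i|011⟩ + 0.809|111⟩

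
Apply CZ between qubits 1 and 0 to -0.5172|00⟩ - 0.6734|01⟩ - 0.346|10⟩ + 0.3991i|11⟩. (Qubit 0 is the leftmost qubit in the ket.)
-0.5172|00⟩ - 0.6734|01⟩ - 0.346|10⟩ - 0.3991i|11⟩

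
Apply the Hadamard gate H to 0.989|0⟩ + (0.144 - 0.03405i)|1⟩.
(0.8012 - 0.02408i)|0⟩ + (0.5975 + 0.02408i)|1⟩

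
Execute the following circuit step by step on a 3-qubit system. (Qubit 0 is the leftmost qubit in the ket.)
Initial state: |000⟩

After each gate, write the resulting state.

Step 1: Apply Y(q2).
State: i|001⟩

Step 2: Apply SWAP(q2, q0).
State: i|100⟩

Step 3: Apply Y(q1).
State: -|110⟩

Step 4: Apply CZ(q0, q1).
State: |110⟩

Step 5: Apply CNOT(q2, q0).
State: |110⟩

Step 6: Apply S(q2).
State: |110⟩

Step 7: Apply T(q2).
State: |110⟩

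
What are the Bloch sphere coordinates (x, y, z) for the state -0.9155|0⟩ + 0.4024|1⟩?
(-0.7368, 0, 0.6762)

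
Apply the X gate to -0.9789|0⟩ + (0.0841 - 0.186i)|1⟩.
(0.0841 - 0.186i)|0⟩ - 0.9789|1⟩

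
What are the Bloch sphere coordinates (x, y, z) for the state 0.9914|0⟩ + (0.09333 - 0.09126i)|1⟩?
(0.1851, -0.181, 0.9658)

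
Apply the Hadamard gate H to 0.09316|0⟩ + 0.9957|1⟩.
0.7699|0⟩ - 0.6382|1⟩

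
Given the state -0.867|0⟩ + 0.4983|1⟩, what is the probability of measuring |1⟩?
0.2483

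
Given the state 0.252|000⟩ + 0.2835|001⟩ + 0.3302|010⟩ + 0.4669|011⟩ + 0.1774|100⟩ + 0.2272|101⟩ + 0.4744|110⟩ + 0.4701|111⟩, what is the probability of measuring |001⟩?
0.08037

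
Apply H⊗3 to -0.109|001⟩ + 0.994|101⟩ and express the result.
0.3129|000⟩ - 0.3129|001⟩ + 0.3129|010⟩ - 0.3129|011⟩ - 0.39|100⟩ + 0.39|101⟩ - 0.39|110⟩ + 0.39|111⟩

H⊗3 gives amp(|y⟩) = (1/2√2) Σ_x (−1)^(x·y) amp(|x⟩), where x·y is the number of positions in which both x and y have a 1.
|000⟩: (-0.109 + 0.994)/(2√2) = 0.3129
|001⟩: (0.109 - 0.994)/(2√2) = -0.3129
|010⟩: (-0.109 + 0.994)/(2√2) = 0.3129
|011⟩: (0.109 - 0.994)/(2√2) = -0.3129
|100⟩: (-0.109 - 0.994)/(2√2) = -0.39
|101⟩: (0.109 + 0.994)/(2√2) = 0.39
|110⟩: (-0.109 - 0.994)/(2√2) = -0.39
|111⟩: (0.109 + 0.994)/(2√2) = 0.39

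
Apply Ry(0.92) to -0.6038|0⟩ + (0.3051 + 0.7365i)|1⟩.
(-0.6765 - 0.327i)|0⟩ + (0.00533 + 0.6599i)|1⟩

Ry(0.92) = [[cos(θ/2), −sin(θ/2)], [sin(θ/2), cos(θ/2)]]; θ = 0.92, cos(θ/2) ≈ 0.896052, sin(θ/2) ≈ 0.443948.
With a = amp(|0⟩) = -0.6038 and b = amp(|1⟩) = (0.3051 + 0.7365i):
new amp(|0⟩) = (0.896052)·a + (-0.443948)·b = (-0.6765 - 0.327i)
new amp(|1⟩) = (0.443948)·a + (0.896052)·b = (0.00533 + 0.6599i)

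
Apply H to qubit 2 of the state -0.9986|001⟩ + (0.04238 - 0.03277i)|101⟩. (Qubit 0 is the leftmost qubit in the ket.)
-0.7061|000⟩ + 0.7061|001⟩ + (0.02997 - 0.02317i)|100⟩ + (-0.02997 + 0.02317i)|101⟩

H on qubit 2 mixes each pair of kets that differ only in qubit 2: amplitudes (a, b) of (|…0…⟩, |…1…⟩) become ((a + b)/√2, (a − b)/√2). Kets absent from the input have amplitude 0.
(|000⟩, |001⟩): (a, b) = (0, -0.9986) → (-0.7061, 0.7061)
(|100⟩, |101⟩): (a, b) = (0, (0.04238 - 0.03277i)) → ((0.02997 - 0.02317i), (-0.02997 + 0.02317i))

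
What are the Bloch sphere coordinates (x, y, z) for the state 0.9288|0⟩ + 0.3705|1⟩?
(0.6882, 0, 0.7254)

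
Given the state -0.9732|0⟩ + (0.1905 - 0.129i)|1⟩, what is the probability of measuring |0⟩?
0.9471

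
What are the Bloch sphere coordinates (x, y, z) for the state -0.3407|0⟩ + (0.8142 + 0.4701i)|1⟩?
(-0.5548, -0.3203, -0.7678)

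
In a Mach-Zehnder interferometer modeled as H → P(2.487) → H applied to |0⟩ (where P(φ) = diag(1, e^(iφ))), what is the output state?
(0.1034 + 0.3044i)|0⟩ + (0.8966 - 0.3044i)|1⟩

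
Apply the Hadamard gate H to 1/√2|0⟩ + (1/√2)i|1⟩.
(1/2 + (1/2)i)|0⟩ + (1/2 - (1/2)i)|1⟩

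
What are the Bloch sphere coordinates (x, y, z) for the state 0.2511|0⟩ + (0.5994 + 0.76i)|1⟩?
(0.301, 0.3817, -0.8738)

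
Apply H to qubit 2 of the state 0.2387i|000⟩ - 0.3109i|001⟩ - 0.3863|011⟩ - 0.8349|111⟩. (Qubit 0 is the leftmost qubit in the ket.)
-0.05105i|000⟩ + 0.3886i|001⟩ - 0.2732|010⟩ + 0.2732|011⟩ - 0.5904|110⟩ + 0.5904|111⟩

H on qubit 2 mixes each pair of kets that differ only in qubit 2: amplitudes (a, b) of (|…0…⟩, |…1…⟩) become ((a + b)/√2, (a − b)/√2). Kets absent from the input have amplitude 0.
(|000⟩, |001⟩): (a, b) = (0.2387i, -0.3109i) → (-0.05105i, 0.3886i)
(|010⟩, |011⟩): (a, b) = (0, -0.3863) → (-0.2732, 0.2732)
(|110⟩, |111⟩): (a, b) = (0, -0.8349) → (-0.5904, 0.5904)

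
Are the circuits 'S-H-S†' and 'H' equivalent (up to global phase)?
No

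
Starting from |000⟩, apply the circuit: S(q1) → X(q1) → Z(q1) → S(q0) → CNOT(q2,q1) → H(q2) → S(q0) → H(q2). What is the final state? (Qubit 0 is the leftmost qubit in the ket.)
-|010⟩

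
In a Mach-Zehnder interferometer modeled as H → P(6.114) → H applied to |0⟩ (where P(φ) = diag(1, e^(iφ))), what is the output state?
(0.9929 - 0.08419i)|0⟩ + (0.007139 + 0.08419i)|1⟩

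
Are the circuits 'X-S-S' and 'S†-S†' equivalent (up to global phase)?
No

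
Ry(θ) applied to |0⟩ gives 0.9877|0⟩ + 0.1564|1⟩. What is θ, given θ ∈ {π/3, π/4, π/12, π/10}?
π/10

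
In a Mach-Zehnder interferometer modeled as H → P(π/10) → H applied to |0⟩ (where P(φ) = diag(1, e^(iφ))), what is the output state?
(0.9755 + 0.1545i)|0⟩ + (0.02447 - 0.1545i)|1⟩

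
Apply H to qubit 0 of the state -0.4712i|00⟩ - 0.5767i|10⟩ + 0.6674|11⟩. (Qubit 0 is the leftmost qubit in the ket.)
-0.741i|00⟩ + 0.4719|01⟩ + 0.0746i|10⟩ - 0.4719|11⟩

H on qubit 0 mixes each pair of kets that differ only in qubit 0: amplitudes (a, b) of (|…0…⟩, |…1…⟩) become ((a + b)/√2, (a − b)/√2). Kets absent from the input have amplitude 0.
(|00⟩, |10⟩): (a, b) = (-0.4712i, -0.5767i) → (-0.741i, 0.0746i)
(|01⟩, |11⟩): (a, b) = (0, 0.6674) → (0.4719, -0.4719)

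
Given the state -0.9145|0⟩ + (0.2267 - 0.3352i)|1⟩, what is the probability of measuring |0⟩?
0.8363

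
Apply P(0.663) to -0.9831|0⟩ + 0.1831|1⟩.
-0.9831|0⟩ + (0.1443 + 0.1127i)|1⟩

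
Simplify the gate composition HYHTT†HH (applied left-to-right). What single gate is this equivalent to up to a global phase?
Y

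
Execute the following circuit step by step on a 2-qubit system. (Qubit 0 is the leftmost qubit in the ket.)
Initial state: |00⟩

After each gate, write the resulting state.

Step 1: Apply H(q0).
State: 1/√2|00⟩ + 1/√2|10⟩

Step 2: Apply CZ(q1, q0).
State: 1/√2|00⟩ + 1/√2|10⟩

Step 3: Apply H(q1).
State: 1/2|00⟩ + 1/2|01⟩ + 1/2|10⟩ + 1/2|11⟩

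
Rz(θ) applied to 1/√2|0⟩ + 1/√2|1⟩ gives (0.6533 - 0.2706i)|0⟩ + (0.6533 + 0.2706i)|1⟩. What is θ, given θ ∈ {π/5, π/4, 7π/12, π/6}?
π/4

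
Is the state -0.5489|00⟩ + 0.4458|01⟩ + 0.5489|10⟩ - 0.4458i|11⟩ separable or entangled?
Entangled

Writing the state as a|00⟩ + b|01⟩ + c|10⟩ + d|11⟩, it is a product state iff ad − bc = 0.
Here (a, b, c, d) = (-0.5489, 0.4458, 0.5489, -0.4458i): ad − bc = (-0.5489)(-0.4458i) − (0.4458)(0.5489) = (-0.2447 + 0.2447i) ≠ 0, so the state is entangled.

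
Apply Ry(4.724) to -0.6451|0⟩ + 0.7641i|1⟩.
(0.4588 - 0.5372i)|0⟩ + (-0.4535 - 0.5434i)|1⟩

Ry(4.724) = [[cos(θ/2), −sin(θ/2)], [sin(θ/2), cos(θ/2)]]; θ = 4.724, cos(θ/2) ≈ -0.7112, sin(θ/2) ≈ 0.70299.
With a = amp(|0⟩) = -0.6451 and b = amp(|1⟩) = 0.7641i:
new amp(|0⟩) = (-0.7112)·a + (-0.70299)·b = (0.4588 - 0.5372i)
new amp(|1⟩) = (0.70299)·a + (-0.7112)·b = (-0.4535 - 0.5434i)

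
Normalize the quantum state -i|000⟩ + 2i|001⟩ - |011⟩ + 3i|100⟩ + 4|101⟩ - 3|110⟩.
-0.1581i|000⟩ + 0.3162i|001⟩ - 0.1581|011⟩ + 0.4743i|100⟩ + 0.6325|101⟩ - 0.4743|110⟩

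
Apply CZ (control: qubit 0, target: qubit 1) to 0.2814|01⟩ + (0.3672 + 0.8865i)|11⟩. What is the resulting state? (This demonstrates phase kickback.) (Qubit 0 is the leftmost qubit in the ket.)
0.2814|01⟩ + (-0.3672 - 0.8865i)|11⟩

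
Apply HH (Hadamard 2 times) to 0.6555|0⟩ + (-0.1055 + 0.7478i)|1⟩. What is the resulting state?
0.6555|0⟩ + (-0.1055 + 0.7478i)|1⟩

H² = I, so an even number of Hadamards cancels: H^2 = I and the state is unchanged.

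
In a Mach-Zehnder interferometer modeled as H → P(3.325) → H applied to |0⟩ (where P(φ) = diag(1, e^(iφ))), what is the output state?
(0.008386 - 0.09119i)|0⟩ + (0.9916 + 0.09119i)|1⟩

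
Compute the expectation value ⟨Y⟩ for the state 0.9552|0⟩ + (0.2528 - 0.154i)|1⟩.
-0.2942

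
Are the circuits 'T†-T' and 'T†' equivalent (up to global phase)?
No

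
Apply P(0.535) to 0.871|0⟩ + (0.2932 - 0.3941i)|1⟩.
0.871|0⟩ + (0.4532 - 0.1895i)|1⟩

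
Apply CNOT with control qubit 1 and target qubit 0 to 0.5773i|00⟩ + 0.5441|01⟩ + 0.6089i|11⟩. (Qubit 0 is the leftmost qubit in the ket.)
0.5773i|00⟩ + 0.6089i|01⟩ + 0.5441|11⟩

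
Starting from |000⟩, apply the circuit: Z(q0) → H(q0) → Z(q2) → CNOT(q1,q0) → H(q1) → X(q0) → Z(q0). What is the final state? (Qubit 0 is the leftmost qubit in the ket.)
1/2|000⟩ + 1/2|010⟩ - 1/2|100⟩ - 1/2|110⟩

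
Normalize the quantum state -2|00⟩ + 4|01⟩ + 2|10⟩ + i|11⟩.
-0.4|00⟩ + 0.8|01⟩ + 0.4|10⟩ + 0.2i|11⟩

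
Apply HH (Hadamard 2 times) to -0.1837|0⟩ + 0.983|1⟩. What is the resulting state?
-0.1837|0⟩ + 0.983|1⟩

H² = I, so an even number of Hadamards cancels: H^2 = I and the state is unchanged.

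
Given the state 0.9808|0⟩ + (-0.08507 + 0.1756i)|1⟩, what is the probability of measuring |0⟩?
0.962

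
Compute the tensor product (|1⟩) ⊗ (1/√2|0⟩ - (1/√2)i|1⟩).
1/√2|10⟩ - (1/√2)i|11⟩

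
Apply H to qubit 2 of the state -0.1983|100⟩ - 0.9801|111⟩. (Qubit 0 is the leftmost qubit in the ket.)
-0.1402|100⟩ - 0.1402|101⟩ - 0.693|110⟩ + 0.693|111⟩

H on qubit 2 mixes each pair of kets that differ only in qubit 2: amplitudes (a, b) of (|…0…⟩, |…1…⟩) become ((a + b)/√2, (a − b)/√2). Kets absent from the input have amplitude 0.
(|100⟩, |101⟩): (a, b) = (-0.1983, 0) → (-0.1402, -0.1402)
(|110⟩, |111⟩): (a, b) = (0, -0.9801) → (-0.693, 0.693)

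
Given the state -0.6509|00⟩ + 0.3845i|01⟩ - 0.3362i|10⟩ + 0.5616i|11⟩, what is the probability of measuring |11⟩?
0.3154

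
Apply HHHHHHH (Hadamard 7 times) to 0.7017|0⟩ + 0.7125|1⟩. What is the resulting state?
|0⟩ - 0.007637|1⟩

H² = I, so H^7 = H: a single Hadamard. With (a, b) = (0.7017, 0.7125), H gives ((a + b)/√2, (a − b)/√2) = (1, -0.007637).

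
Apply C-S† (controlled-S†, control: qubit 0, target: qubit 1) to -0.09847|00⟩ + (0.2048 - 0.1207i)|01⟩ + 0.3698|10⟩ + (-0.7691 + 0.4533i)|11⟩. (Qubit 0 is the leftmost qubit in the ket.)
-0.09847|00⟩ + (0.2048 - 0.1207i)|01⟩ + 0.3698|10⟩ + (0.4533 + 0.7691i)|11⟩

C-S† leaves the control-|0⟩ kets |00⟩, |01⟩ unchanged and applies S† to qubit 1 on the control-|1⟩ pair (|10⟩, |11⟩).
S† = [[1, 0], [0, -i]].
With a = amp(|10⟩) = 0.3698 and b = amp(|11⟩) = (-0.7691 + 0.4533i):
new amp(|10⟩) = (1)·a = 0.3698
new amp(|11⟩) = (-i)·b = (0.4533 + 0.7691i)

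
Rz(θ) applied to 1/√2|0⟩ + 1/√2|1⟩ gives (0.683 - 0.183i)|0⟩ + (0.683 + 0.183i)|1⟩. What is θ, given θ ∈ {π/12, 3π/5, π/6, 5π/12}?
π/6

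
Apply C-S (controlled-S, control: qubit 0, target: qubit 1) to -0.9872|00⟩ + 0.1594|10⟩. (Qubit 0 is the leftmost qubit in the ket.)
-0.9872|00⟩ + 0.1594|10⟩

C-S leaves the control-|0⟩ kets |00⟩, |01⟩ unchanged and applies S to qubit 1 on the control-|1⟩ pair (|10⟩, |11⟩).
S = [[1, 0], [0, i]].
With a = amp(|10⟩) = 0.1594 and b = amp(|11⟩) = 0:
new amp(|10⟩) = (1)·a = 0.1594
new amp(|11⟩) = (i)·b = 0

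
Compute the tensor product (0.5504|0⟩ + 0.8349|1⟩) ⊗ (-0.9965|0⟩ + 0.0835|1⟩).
-0.5485|00⟩ + 0.04596|01⟩ - 0.832|10⟩ + 0.06971|11⟩

amp(|b₁b₂…⟩) = product of the factor amplitudes for bits b₁, b₂, …; only kets whose every factor amplitude is nonzero survive.
|00⟩: (0.5504)(-0.9965) = -0.5485
|01⟩: (0.5504)(0.0835) = 0.04596
|10⟩: (0.8349)(-0.9965) = -0.832
|11⟩: (0.8349)(0.0835) = 0.06971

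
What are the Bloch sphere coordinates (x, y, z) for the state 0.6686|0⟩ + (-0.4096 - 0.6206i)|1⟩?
(-0.5477, -0.8299, -0.1059)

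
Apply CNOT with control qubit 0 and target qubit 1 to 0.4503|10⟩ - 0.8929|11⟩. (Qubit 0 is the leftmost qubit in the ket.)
-0.8929|10⟩ + 0.4503|11⟩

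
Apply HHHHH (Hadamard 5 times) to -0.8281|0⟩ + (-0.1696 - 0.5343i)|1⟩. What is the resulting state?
(-0.7055 - 0.3778i)|0⟩ + (-0.4656 + 0.3778i)|1⟩

H² = I, so H^5 = H: a single Hadamard. With (a, b) = (-0.8281, (-0.1696 - 0.5343i)), H gives ((a + b)/√2, (a − b)/√2) = ((-0.7055 - 0.3778i), (-0.4656 + 0.3778i)).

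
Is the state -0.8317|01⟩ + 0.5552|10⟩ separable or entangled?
Entangled

Writing the state as a|00⟩ + b|01⟩ + c|10⟩ + d|11⟩, it is a product state iff ad − bc = 0.
Here (a, b, c, d) = (0, -0.8317, 0.5552, 0): ad − bc = (0)(0) − (-0.8317)(0.5552) = 0.4618 ≠ 0, so the state is entangled.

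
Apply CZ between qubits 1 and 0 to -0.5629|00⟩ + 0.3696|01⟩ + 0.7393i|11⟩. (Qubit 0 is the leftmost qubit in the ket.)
-0.5629|00⟩ + 0.3696|01⟩ - 0.7393i|11⟩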